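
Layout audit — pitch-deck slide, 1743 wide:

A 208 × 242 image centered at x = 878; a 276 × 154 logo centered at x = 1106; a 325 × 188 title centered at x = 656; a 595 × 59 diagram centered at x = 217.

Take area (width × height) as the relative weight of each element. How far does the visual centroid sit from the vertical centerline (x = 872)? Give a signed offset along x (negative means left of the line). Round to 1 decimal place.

≈ -137.2

Areas: image 208·242 = 50336, logo 276·154 = 42504, title 325·188 = 61100, diagram 595·59 = 35105. Total weight = 189045.
Σw·x = 50336·878 + 42504·1106 + 61100·656 + 35105·217 = 138903817, so x̄ = 138903817/189045 ≈ 734.77.
Against x = 872, that's 734.77 − 872 = -137.23.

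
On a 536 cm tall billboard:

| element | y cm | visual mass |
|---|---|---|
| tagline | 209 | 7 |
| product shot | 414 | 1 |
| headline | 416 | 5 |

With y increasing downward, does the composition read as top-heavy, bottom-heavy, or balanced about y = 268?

bottom-heavy

Total weight = 7 + 1 + 5 = 13.
y-moment: 7·209 + 1·414 + 5·416 = 3957; centroid 3957/13 ≈ 304.38.
Since 304.4 is below (larger y than) 268, the composition reads bottom-heavy.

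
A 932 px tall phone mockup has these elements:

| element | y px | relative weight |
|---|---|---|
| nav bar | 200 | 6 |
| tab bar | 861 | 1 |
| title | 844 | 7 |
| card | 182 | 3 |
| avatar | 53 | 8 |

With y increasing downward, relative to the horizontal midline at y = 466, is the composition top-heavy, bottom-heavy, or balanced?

top-heavy

Weights sum to 6 + 1 + 7 + 3 + 8 = 25.
Σw·y = 6·200 + 1·861 + 7·844 + 3·182 + 8·53 = 8939, so ȳ = 8939/25 ≈ 357.56.
Since 357.6 is above (smaller y than) 466, the composition reads top-heavy.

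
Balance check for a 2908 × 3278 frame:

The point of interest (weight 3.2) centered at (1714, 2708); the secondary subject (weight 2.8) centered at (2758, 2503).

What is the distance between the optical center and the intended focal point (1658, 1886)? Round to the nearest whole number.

Σw = 3.2 + 2.8 = 6.0.
x-moment: 3.2·1714 + 2.8·2758 = 13207.2; centroid 13207.2/6.0 ≈ 2201.20.
y-moment: 3.2·2708 + 2.8·2503 = 15674.0; centroid 15674.0/6.0 ≈ 2612.33.
Relative to (1658, 1886): Δ = (543.20, 726.33); |Δ| = √(543.20² + 726.33²) ≈ 906.99.

≈ 907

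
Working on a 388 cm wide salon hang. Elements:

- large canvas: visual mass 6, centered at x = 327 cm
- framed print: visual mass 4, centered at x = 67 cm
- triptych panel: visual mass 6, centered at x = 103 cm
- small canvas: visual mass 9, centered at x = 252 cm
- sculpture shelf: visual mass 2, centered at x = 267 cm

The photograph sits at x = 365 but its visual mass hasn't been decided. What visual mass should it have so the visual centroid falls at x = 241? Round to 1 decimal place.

Fixed elements: Σw = 6 + 4 + 6 + 9 + 2 = 27, Σw·x = 6·327 + 4·67 + 6·103 + 9·252 + 2·267 = 5650.
Balance at x = 241 requires (5650 + w·365) / (27 + w) = 241.
Solving: w = (241·27 − 5650) / (365 − 241) = 857 / 124 ≈ 6.91.

w ≈ 6.9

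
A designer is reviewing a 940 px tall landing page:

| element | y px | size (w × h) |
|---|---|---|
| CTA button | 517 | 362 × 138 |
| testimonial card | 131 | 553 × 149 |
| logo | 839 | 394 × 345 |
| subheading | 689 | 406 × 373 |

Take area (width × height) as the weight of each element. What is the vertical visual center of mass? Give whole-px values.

Taking area as weight: CTA button 362·138 = 49956, testimonial card 553·149 = 82397, logo 394·345 = 135930, subheading 406·373 = 151438. Sum 419721.
Σw·y = 49956·517 + 82397·131 + 135930·839 + 151438·689 = 255007311, so ȳ = 255007311/419721 ≈ 607.56.

y ≈ 608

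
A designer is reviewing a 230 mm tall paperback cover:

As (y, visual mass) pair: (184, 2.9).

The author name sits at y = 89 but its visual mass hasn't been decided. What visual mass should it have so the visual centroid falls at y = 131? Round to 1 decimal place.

w ≈ 3.7

Known: weight 2.9 with moment 2.9·184 = 533.6.
For the centroid to hit 131: (533.6 + w·89) / (2.9 + w) = 131.
Solving: w = (131·2.9 − 533.6) / (89 − 131) = -153.7 / -42 ≈ 3.66.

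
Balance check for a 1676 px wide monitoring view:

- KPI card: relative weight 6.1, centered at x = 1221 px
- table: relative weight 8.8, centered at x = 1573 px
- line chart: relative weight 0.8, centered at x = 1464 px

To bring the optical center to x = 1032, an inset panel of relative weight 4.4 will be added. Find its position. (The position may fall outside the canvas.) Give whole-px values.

With the inset panel, Σw becomes 6.1 + 8.8 + 0.8 + 4.4 = 20.1.
x: need Σw·x = 20.1·1032 = 20743.2. Existing = 6.1·1221 + 8.8·1573 + 0.8·1464 = 22461.7. Remainder -1718.5 / 4.4 ≈ -390.57.

x ≈ -391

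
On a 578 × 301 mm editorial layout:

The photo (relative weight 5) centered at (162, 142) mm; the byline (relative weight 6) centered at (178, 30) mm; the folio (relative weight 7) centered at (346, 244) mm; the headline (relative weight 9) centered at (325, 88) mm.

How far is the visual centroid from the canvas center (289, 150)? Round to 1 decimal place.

≈ 32.5 mm

Weights sum to 5 + 6 + 7 + 9 = 27.
x-moment: 5·162 + 6·178 + 7·346 + 9·325 = 7225; centroid 7225/27 ≈ 267.59.
y-moment: 5·142 + 6·30 + 7·244 + 9·88 = 3390; centroid 3390/27 ≈ 125.56.
Offset from (289, 150): Δx ≈ -21.41, Δy ≈ -24.44; distance = √(Δx² + Δy²) ≈ 32.49.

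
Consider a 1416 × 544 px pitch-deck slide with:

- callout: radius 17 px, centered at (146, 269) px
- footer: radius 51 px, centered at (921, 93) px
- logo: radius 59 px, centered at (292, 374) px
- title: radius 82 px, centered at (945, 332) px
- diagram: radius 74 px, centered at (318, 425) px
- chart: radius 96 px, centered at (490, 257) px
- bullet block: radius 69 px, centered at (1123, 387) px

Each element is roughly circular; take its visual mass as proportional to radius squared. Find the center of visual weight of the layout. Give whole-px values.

(658, 319)

Weights ∝ r²: callout 17² = 289, footer 51² = 2601, logo 59² = 3481, title 82² = 6724, diagram 74² = 5476, chart 96² = 9216, bullet block 69² = 4761; Σw = 32548.
x-moment: 289·146 + 2601·921 + 3481·292 + 6724·945 + 5476·318 + 9216·490 + 4761·1123 = 21412158; centroid 21412158/32548 ≈ 657.86.
y-moment: 289·269 + 2601·93 + 3481·374 + 6724·332 + 5476·425 + 9216·257 + 4761·387 = 10392215; centroid 10392215/32548 ≈ 319.29.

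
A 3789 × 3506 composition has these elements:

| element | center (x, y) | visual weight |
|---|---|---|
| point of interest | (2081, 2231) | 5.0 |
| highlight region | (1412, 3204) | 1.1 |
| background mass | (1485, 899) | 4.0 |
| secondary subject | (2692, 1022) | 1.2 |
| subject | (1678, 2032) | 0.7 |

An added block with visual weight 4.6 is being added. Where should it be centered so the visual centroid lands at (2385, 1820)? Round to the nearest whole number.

After adding the added block, total weight = 5.0 + 1.1 + 4.0 + 1.2 + 0.7 + 4.6 = 16.6.
Along x: (22303.2 + 4.6·x) / 16.6 = 2385 (existing moment 5.0·2081 + 1.1·1412 + 4.0·1485 + 1.2·2692 + 0.7·1678 = 22303.2) ⇒ x = (39591.0 − 22303.2) / 4.6 ≈ 3758.22.
Along y: (20924.2 + 4.6·y) / 16.6 = 1820 (existing moment 5.0·2231 + 1.1·3204 + 4.0·899 + 1.2·1022 + 0.7·2032 = 20924.2) ⇒ y = (30212.0 − 20924.2) / 4.6 ≈ 2019.09.

(3758, 2019)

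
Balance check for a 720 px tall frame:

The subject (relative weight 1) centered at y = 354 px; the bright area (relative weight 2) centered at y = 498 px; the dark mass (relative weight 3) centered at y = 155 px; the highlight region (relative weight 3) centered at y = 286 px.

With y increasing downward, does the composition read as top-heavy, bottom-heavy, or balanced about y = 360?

top-heavy

Σw = 1 + 2 + 3 + 3 = 9.
Σw·y = 1·354 + 2·498 + 3·155 + 3·286 = 2673, so ȳ = 2673/9 ≈ 297.00.
297.0 lies above (smaller y than) the midline 360, so the layout is top-heavy.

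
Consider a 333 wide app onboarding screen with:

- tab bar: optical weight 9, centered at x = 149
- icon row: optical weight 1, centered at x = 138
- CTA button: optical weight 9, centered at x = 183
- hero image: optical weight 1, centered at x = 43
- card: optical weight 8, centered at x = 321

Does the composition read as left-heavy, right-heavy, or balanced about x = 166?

right-heavy

Total weight = 9 + 1 + 9 + 1 + 8 = 28.
Σw·x = 9·149 + 1·138 + 9·183 + 1·43 + 8·321 = 5737, so x̄ = 5737/28 ≈ 204.89.
204.9 lies right of the midline 166, so the layout is right-heavy.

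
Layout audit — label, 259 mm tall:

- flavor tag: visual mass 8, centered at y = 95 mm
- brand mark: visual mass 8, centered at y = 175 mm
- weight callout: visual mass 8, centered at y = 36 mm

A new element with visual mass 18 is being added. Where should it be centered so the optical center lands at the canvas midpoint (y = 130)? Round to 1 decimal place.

New total weight: (8 + 8 + 8) + 18 = 42.
y: need Σw·y = 42·130 = 5460. Existing = 8·95 + 8·175 + 8·36 = 2448. Remainder 3012 / 18 ≈ 167.33.

y ≈ 167.3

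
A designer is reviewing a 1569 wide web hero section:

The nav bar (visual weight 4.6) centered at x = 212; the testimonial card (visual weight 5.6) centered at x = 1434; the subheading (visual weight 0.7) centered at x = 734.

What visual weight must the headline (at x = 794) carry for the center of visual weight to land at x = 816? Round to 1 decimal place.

w ≈ 28.4

Known weights sum to 4.6 + 5.6 + 0.7 = 10.9; their moment is 4.6·212 + 5.6·1434 + 0.7·734 = 9519.4.
Balance at x = 816 requires (9519.4 + w·794) / (10.9 + w) = 816.
So w = (816·10.9 − 9519.4)/(794 − 816) = -625.0/-22 ≈ 28.41.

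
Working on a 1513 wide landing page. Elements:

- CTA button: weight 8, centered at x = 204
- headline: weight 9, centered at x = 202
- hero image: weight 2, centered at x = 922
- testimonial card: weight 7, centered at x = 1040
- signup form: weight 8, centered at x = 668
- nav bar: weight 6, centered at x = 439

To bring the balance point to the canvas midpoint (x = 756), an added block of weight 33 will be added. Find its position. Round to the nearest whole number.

x ≈ 1050

New total weight: (8 + 9 + 2 + 7 + 8 + 6) + 33 = 73.
Along x: (20552 + 33·x) / 73 = 756 (existing moment 8·204 + 9·202 + 2·922 + 7·1040 + 8·668 + 6·439 = 20552) ⇒ x = (55188 − 20552) / 33 ≈ 1049.58.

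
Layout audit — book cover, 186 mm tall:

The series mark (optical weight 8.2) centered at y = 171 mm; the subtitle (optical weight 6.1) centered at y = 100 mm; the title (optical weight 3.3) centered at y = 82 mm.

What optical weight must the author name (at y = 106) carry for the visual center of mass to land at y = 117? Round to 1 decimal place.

w ≈ 20.3

Fixed elements: Σw = 8.2 + 6.1 + 3.3 = 17.6, Σw·y = 8.2·171 + 6.1·100 + 3.3·82 = 2282.8.
Set Σw·y/Σw = 117: (2282.8 + 106w) = 117·(17.6 + w).
So w = (117·17.6 − 2282.8)/(106 − 117) = -223.6/-11 ≈ 20.33.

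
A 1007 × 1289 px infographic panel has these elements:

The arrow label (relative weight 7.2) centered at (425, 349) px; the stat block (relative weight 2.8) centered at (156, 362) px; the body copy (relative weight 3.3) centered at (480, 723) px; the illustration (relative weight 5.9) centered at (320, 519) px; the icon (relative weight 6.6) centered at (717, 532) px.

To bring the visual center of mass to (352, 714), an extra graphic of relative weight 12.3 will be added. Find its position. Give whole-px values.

After adding the extra graphic, total weight = 7.2 + 2.8 + 3.3 + 5.9 + 6.6 + 12.3 = 38.1.
x: target moment 38.1×352 = 13411.2; current 7.2·425 + 2.8·156 + 3.3·480 + 5.9·320 + 6.6·717 = 11701.0; the extra graphic supplies 1710.2, so x = 1710.2/12.3 ≈ 139.04.
y: target moment 38.1×714 = 27203.4; current 7.2·349 + 2.8·362 + 3.3·723 + 5.9·519 + 6.6·532 = 12485.6; the extra graphic supplies 14717.8, so y = 14717.8/12.3 ≈ 1196.57.

(139, 1197)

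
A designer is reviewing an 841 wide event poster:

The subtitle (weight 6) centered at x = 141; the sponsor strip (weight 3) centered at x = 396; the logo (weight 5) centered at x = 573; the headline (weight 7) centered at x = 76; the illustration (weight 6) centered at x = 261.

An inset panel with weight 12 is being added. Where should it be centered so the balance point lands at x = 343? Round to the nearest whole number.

x ≈ 532

New total weight: (6 + 3 + 5 + 7 + 6) + 12 = 39.
x: need Σw·x = 39·343 = 13377. Existing = 6·141 + 3·396 + 5·573 + 7·76 + 6·261 = 6997. Remainder 6380 / 12 ≈ 531.67.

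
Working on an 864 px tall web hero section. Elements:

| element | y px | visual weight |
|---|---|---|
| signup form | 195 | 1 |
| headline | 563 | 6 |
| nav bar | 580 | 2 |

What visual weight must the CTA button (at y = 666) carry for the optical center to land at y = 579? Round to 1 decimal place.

w ≈ 5.5

Known weights sum to 1 + 6 + 2 = 9; their moment is 1·195 + 6·563 + 2·580 = 4733.
For the centroid to hit 579: (4733 + w·666) / (9 + w) = 579.
So w = (579·9 − 4733)/(666 − 579) = 478/87 ≈ 5.49.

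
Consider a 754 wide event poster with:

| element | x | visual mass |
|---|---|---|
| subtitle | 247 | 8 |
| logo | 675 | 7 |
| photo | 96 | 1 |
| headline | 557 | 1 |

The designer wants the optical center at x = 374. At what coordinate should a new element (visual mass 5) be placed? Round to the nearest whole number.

After adding the new element, total weight = 8 + 7 + 1 + 1 + 5 = 22.
x: target moment 22×374 = 8228; current 8·247 + 7·675 + 1·96 + 1·557 = 7354; the new element supplies 874, so x = 874/5 ≈ 174.80.

x ≈ 175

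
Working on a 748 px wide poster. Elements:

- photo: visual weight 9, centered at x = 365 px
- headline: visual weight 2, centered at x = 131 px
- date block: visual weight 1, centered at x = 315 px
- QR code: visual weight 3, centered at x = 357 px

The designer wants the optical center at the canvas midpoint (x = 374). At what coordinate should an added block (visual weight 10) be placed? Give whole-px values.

New total weight: (9 + 2 + 1 + 3) + 10 = 25.
x: need Σw·x = 25·374 = 9350. Existing = 9·365 + 2·131 + 1·315 + 3·357 = 4933. Remainder 4417 / 10 ≈ 441.70.

x ≈ 442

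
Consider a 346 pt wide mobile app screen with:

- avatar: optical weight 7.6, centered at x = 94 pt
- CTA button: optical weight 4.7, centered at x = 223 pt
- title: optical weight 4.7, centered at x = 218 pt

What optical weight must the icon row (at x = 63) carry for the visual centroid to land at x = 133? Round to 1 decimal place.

Fixed elements: Σw = 7.6 + 4.7 + 4.7 = 17.0, Σw·x = 7.6·94 + 4.7·223 + 4.7·218 = 2787.1.
For the centroid to hit 133: (2787.1 + w·63) / (17.0 + w) = 133.
Solving: w = (133·17.0 − 2787.1) / (63 − 133) = -526.1 / -70 ≈ 7.52.

w ≈ 7.5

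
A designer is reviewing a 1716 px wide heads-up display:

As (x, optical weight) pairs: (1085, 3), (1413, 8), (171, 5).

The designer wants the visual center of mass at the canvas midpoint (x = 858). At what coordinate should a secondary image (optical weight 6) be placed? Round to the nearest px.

x ≈ 577

With the secondary image, Σw becomes 3 + 8 + 5 + 6 = 22.
Along x: (15414 + 6·x) / 22 = 858 (existing moment 3·1085 + 8·1413 + 5·171 = 15414) ⇒ x = (18876 − 15414) / 6 ≈ 577.00.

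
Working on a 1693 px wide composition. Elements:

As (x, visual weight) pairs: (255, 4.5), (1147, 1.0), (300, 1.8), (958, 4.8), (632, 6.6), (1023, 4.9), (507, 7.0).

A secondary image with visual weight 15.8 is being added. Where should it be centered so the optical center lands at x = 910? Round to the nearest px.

x ≈ 1396

After adding the secondary image, total weight = 4.5 + 1.0 + 1.8 + 4.8 + 6.6 + 4.9 + 7.0 + 15.8 = 46.4.
Along x: (20165.8 + 15.8·x) / 46.4 = 910 (existing moment 4.5·255 + 1.0·1147 + 1.8·300 + 4.8·958 + 6.6·632 + 4.9·1023 + 7.0·507 = 20165.8) ⇒ x = (42224.0 − 20165.8) / 15.8 ≈ 1396.09.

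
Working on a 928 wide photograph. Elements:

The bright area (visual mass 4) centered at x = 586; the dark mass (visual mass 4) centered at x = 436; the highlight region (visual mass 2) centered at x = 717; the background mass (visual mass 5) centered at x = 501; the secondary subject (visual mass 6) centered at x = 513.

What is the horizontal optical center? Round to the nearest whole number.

Σw = 4 + 4 + 2 + 5 + 6 = 21.
x-moment: 4·586 + 4·436 + 2·717 + 5·501 + 6·513 = 11105; centroid 11105/21 ≈ 528.81.

x ≈ 529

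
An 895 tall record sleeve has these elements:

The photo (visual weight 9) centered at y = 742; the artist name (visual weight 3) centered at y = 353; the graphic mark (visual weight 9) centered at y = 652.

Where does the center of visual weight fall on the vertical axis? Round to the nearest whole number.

y ≈ 648

Weights sum to 9 + 3 + 9 = 21.
y-moment: 9·742 + 3·353 + 9·652 = 13605; centroid 13605/21 ≈ 647.86.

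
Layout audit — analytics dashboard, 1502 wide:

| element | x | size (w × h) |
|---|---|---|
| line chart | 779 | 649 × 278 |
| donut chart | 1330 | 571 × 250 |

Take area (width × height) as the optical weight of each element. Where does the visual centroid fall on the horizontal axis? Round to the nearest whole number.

Areas → weights: line chart 649·278 = 180422, donut chart 571·250 = 142750; Σw = 323172.
Σw·x = 180422·779 + 142750·1330 = 330406238, so x̄ = 330406238/323172 ≈ 1022.39.

x ≈ 1022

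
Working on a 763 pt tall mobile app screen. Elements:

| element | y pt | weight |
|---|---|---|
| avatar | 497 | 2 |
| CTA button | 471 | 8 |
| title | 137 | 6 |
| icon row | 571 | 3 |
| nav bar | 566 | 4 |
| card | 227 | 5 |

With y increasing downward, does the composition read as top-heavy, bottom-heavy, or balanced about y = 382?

Weights sum to 2 + 8 + 6 + 3 + 4 + 5 = 28.
y: moment 10696 / weight 28 ≈ 382.00
382.00 = 382 exactly: balanced.

balanced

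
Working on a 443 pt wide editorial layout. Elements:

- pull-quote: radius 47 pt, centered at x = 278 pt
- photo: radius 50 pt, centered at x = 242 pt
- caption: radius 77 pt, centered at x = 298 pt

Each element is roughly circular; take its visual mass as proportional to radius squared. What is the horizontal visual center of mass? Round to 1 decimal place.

x ≈ 280.7

r² weights: pull-quote 47² = 2209, photo 50² = 2500, caption 77² = 5929. Total = 10638.
Σw·x = 2209·278 + 2500·242 + 5929·298 = 2985944, so x̄ = 2985944/10638 ≈ 280.69.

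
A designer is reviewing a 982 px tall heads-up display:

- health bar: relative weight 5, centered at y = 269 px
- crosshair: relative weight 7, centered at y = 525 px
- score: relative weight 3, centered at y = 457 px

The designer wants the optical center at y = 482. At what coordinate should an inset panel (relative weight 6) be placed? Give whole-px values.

y ≈ 622

With the inset panel, Σw becomes 5 + 7 + 3 + 6 = 21.
Along y: (6391 + 6·y) / 21 = 482 (existing moment 5·269 + 7·525 + 3·457 = 6391) ⇒ y = (10122 − 6391) / 6 ≈ 621.83.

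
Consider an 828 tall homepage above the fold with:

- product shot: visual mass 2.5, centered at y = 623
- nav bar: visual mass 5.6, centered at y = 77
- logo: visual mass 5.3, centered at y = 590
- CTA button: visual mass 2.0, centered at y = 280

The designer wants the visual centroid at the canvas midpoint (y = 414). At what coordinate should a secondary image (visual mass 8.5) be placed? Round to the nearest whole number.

With the secondary image, Σw becomes 2.5 + 5.6 + 5.3 + 2.0 + 8.5 = 23.9.
y: target moment 23.9×414 = 9894.6; current 2.5·623 + 5.6·77 + 5.3·590 + 2.0·280 = 5675.7; the secondary image supplies 4218.9, so y = 4218.9/8.5 ≈ 496.34.

y ≈ 496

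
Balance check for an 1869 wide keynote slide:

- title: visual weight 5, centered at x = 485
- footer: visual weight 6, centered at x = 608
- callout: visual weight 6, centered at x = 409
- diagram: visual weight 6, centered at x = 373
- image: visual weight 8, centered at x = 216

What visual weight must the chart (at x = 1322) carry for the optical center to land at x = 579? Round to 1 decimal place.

w ≈ 7.3

Known weights sum to 5 + 6 + 6 + 6 + 8 = 31; their moment is 5·485 + 6·608 + 6·409 + 6·373 + 8·216 = 12493.
Set Σw·x/Σw = 579: (12493 + 1322w) = 579·(31 + w).
So w = (579·31 − 12493)/(1322 − 579) = 5456/743 ≈ 7.34.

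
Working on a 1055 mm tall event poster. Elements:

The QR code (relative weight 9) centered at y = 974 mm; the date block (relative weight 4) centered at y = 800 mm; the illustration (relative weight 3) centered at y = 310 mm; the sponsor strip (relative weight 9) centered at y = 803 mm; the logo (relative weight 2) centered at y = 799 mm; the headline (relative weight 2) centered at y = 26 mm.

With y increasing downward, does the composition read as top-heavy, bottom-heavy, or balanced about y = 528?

Σw = 9 + 4 + 3 + 9 + 2 + 2 = 29.
y: moment 21773 / weight 29 ≈ 750.79
Since 750.8 is below (larger y than) 528, the composition reads bottom-heavy.

bottom-heavy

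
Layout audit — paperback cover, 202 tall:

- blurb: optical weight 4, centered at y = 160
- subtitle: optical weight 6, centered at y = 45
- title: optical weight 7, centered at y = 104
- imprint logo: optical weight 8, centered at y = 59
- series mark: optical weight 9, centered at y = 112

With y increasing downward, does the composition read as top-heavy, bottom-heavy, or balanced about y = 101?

Total weight = 4 + 6 + 7 + 8 + 9 = 34.
Σw·y = 4·160 + 6·45 + 7·104 + 8·59 + 9·112 = 3118, so ȳ = 3118/34 ≈ 91.71.
91.7 lies above (smaller y than) the midline 101, so the layout is top-heavy.

top-heavy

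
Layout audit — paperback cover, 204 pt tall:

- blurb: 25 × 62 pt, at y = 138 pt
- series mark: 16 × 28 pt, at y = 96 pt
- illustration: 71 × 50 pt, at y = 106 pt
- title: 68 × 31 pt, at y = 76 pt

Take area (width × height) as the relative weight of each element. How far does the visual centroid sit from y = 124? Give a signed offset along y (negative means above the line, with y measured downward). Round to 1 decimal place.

≈ -20.4 pt

Areas → weights: blurb 25·62 = 1550, series mark 16·28 = 448, illustration 71·50 = 3550, title 68·31 = 2108; Σw = 7656.
y: (1550·138 + 448·96 + 3550·106 + 2108·76) / 7656 = 793416 / 7656 ≈ 103.63
Against y = 124, that's 103.63 − 124 = -20.37.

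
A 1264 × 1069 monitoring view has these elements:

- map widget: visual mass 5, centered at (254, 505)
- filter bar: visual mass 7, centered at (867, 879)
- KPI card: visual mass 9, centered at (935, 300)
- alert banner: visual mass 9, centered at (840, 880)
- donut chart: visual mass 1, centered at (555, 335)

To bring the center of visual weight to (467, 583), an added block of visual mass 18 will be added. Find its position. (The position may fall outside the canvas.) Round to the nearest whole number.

(-55, 496)

New total weight: (5 + 7 + 9 + 9 + 1) + 18 = 49.
Along x: (23869 + 18·x) / 49 = 467 (existing moment 5·254 + 7·867 + 9·935 + 9·840 + 1·555 = 23869) ⇒ x = (22883 − 23869) / 18 ≈ -54.78.
Along y: (19633 + 18·y) / 49 = 583 (existing moment 5·505 + 7·879 + 9·300 + 9·880 + 1·335 = 19633) ⇒ y = (28567 − 19633) / 18 ≈ 496.33.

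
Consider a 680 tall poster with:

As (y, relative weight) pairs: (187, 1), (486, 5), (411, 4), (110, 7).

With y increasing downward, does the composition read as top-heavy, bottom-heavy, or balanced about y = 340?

Σw = 1 + 5 + 4 + 7 = 17.
Σw·y = 1·187 + 5·486 + 4·411 + 7·110 = 5031, so ȳ = 5031/17 ≈ 295.94.
Since 295.9 is above (smaller y than) 340, the composition reads top-heavy.

top-heavy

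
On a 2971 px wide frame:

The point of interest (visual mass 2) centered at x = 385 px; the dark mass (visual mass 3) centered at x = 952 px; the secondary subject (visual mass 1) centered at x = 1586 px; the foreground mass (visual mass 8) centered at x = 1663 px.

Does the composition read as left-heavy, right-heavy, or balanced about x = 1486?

Total weight = 2 + 3 + 1 + 8 = 14.
x: (2·385 + 3·952 + 1·1586 + 8·1663) / 14 = 18516 / 14 ≈ 1322.57
Since 1322.6 is left of 1486, the composition reads left-heavy.

left-heavy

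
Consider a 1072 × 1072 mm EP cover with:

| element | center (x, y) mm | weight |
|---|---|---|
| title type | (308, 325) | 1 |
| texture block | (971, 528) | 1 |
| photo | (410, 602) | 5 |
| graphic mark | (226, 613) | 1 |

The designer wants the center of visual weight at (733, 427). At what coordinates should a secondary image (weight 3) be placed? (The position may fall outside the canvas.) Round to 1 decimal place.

(1502.7, 73.7)

With the secondary image, Σw becomes 1 + 1 + 5 + 1 + 3 = 11.
x: target moment 11×733 = 8063; current 1·308 + 1·971 + 5·410 + 1·226 = 3555; the secondary image supplies 4508, so x = 4508/3 ≈ 1502.67.
y: target moment 11×427 = 4697; current 1·325 + 1·528 + 5·602 + 1·613 = 4476; the secondary image supplies 221, so y = 221/3 ≈ 73.67.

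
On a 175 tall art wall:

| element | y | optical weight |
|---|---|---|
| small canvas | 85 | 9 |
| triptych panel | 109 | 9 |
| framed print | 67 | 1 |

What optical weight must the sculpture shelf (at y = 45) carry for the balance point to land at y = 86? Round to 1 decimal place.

w ≈ 4.4

Fixed elements: Σw = 9 + 9 + 1 = 19, Σw·y = 9·85 + 9·109 + 1·67 = 1813.
Balance at y = 86 requires (1813 + w·45) / (19 + w) = 86.
Solving: w = (86·19 − 1813) / (45 − 86) = -179 / -41 ≈ 4.37.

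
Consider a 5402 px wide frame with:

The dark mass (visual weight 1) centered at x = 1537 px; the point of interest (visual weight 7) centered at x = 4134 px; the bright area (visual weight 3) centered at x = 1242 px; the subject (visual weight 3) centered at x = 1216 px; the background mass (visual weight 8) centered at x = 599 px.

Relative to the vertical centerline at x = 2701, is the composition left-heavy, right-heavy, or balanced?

Total weight = 1 + 7 + 3 + 3 + 8 = 22.
Σw·x = 1·1537 + 7·4134 + 3·1242 + 3·1216 + 8·599 = 42641, so x̄ = 42641/22 ≈ 1938.23.
1938.2 lies left of the midline 2701, so the layout is left-heavy.

left-heavy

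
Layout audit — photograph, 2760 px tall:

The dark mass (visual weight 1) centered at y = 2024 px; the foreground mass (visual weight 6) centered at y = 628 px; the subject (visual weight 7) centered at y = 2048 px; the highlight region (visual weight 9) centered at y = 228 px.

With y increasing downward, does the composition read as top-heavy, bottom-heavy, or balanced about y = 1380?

top-heavy

Σw = 1 + 6 + 7 + 9 = 23.
y: (1·2024 + 6·628 + 7·2048 + 9·228) / 23 = 22180 / 23 ≈ 964.35
964.3 lies above (smaller y than) the midline 1380, so the layout is top-heavy.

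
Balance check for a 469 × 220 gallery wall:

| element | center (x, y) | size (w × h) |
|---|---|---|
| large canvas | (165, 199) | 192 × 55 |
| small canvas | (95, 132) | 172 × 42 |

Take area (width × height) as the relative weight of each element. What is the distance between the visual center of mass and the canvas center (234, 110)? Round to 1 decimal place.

Taking area as weight: large canvas 192·55 = 10560, small canvas 172·42 = 7224. Sum 17784.
Σw·x = 10560·165 + 7224·95 = 2428680, so x̄ = 2428680/17784 ≈ 136.57.
Σw·y = 10560·199 + 7224·132 = 3055008, so ȳ = 3055008/17784 ≈ 171.78.
From (234, 110): dx = -97.43, dy = 61.78, so the distance is √(dx²+dy²) ≈ 115.37.

≈ 115.4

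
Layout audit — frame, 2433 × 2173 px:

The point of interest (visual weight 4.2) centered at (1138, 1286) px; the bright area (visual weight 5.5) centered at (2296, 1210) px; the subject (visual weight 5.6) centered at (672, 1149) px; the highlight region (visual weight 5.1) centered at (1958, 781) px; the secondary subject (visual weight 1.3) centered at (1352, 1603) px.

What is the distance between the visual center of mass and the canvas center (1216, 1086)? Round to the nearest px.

≈ 304 px

Total weight = 4.2 + 5.5 + 5.6 + 5.1 + 1.3 = 21.7.
Σw·x = 4.2·1138 + 5.5·2296 + 5.6·672 + 5.1·1958 + 1.3·1352 = 32914.2, so x̄ = 32914.2/21.7 ≈ 1516.78.
Σw·y = 4.2·1286 + 5.5·1210 + 5.6·1149 + 5.1·781 + 1.3·1603 = 24557.6, so ȳ = 24557.6/21.7 ≈ 1131.69.
From (1216, 1086): dx = 300.78, dy = 45.69, so the distance is √(dx²+dy²) ≈ 304.23.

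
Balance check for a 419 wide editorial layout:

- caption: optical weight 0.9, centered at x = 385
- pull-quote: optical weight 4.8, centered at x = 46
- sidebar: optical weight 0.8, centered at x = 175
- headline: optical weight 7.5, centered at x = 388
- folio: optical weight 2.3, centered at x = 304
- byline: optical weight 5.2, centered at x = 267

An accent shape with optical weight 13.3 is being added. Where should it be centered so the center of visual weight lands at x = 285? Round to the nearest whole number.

After adding the accent shape, total weight = 0.9 + 4.8 + 0.8 + 7.5 + 2.3 + 5.2 + 13.3 = 34.8.
x: need Σw·x = 34.8·285 = 9918.0. Existing = 0.9·385 + 4.8·46 + 0.8·175 + 7.5·388 + 2.3·304 + 5.2·267 = 5704.9. Remainder 4213.1 / 13.3 ≈ 316.77.

x ≈ 317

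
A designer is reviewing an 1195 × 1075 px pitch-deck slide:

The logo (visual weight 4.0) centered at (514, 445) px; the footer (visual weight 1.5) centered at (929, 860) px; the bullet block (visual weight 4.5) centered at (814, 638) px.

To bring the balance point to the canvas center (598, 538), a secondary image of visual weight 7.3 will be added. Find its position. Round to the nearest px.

(443, 461)

With the secondary image, Σw becomes 4.0 + 1.5 + 4.5 + 7.3 = 17.3.
Along x: (7112.5 + 7.3·x) / 17.3 = 598 (existing moment 4.0·514 + 1.5·929 + 4.5·814 = 7112.5) ⇒ x = (10345.4 − 7112.5) / 7.3 ≈ 442.86.
Along y: (5941.0 + 7.3·y) / 17.3 = 538 (existing moment 4.0·445 + 1.5·860 + 4.5·638 = 5941.0) ⇒ y = (9307.4 − 5941.0) / 7.3 ≈ 461.15.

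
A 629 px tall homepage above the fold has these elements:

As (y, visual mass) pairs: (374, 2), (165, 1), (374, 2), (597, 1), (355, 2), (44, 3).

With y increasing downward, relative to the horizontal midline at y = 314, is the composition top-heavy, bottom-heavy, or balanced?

Total weight = 2 + 1 + 2 + 1 + 2 + 3 = 11.
y: (2·374 + 1·165 + 2·374 + 1·597 + 2·355 + 3·44) / 11 = 3100 / 11 ≈ 281.82
281.8 vs midline 314 → top-heavy.

top-heavy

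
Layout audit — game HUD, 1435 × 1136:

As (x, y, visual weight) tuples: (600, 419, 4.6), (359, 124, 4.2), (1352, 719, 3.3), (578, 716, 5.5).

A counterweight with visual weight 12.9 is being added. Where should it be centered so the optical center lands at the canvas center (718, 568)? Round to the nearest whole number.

(774, 664)

After adding the counterweight, total weight = 4.6 + 4.2 + 3.3 + 5.5 + 12.9 = 30.5.
Along x: (11908.4 + 12.9·x) / 30.5 = 718 (existing moment 4.6·600 + 4.2·359 + 3.3·1352 + 5.5·578 = 11908.4) ⇒ x = (21899.0 − 11908.4) / 12.9 ≈ 774.47.
Along y: (8758.9 + 12.9·y) / 30.5 = 568 (existing moment 4.6·419 + 4.2·124 + 3.3·719 + 5.5·716 = 8758.9) ⇒ y = (17324.0 − 8758.9) / 12.9 ≈ 663.96.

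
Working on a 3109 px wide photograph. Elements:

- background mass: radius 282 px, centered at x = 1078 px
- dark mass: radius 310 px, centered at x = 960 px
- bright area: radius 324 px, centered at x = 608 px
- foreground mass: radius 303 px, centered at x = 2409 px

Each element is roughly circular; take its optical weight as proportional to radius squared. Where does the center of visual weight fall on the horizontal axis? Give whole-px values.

Weights ∝ r²: background mass 282² = 79524, dark mass 310² = 96100, bright area 324² = 104976, foreground mass 303² = 91809; Σw = 372409.
x: (79524·1078 + 96100·960 + 104976·608 + 91809·2409) / 372409 = 462976161 / 372409 ≈ 1243.19

x ≈ 1243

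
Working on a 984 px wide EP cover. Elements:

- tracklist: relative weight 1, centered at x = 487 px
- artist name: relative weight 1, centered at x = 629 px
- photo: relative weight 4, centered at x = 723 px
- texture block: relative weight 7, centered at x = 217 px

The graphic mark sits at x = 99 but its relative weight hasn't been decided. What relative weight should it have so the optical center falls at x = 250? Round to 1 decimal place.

Known weights sum to 1 + 1 + 4 + 7 = 13; their moment is 1·487 + 1·629 + 4·723 + 7·217 = 5527.
For the centroid to hit 250: (5527 + w·99) / (13 + w) = 250.
Solving: w = (250·13 − 5527) / (99 − 250) = -2277 / -151 ≈ 15.08.

w ≈ 15.1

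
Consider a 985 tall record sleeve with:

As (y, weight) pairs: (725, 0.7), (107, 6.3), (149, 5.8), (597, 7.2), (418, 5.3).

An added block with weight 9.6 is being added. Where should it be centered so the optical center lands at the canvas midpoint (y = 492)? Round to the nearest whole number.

y ≈ 897

With the added block, Σw becomes 0.7 + 6.3 + 5.8 + 7.2 + 5.3 + 9.6 = 34.9.
Along y: (8559.6 + 9.6·y) / 34.9 = 492 (existing moment 0.7·725 + 6.3·107 + 5.8·149 + 7.2·597 + 5.3·418 = 8559.6) ⇒ y = (17170.8 − 8559.6) / 9.6 ≈ 897.00.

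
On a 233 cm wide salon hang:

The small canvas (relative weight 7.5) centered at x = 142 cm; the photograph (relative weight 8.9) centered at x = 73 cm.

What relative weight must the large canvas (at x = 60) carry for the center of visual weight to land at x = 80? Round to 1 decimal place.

w ≈ 20.1

Fixed elements: Σw = 7.5 + 8.9 = 16.4, Σw·x = 7.5·142 + 8.9·73 = 1714.7.
Set Σw·x/Σw = 80: (1714.7 + 60w) = 80·(16.4 + w).
Rearranging, w·(60 − 80) = 80·16.4 − 1714.7 = -402.7, so w ≈ -402.7/-20 = 20.14.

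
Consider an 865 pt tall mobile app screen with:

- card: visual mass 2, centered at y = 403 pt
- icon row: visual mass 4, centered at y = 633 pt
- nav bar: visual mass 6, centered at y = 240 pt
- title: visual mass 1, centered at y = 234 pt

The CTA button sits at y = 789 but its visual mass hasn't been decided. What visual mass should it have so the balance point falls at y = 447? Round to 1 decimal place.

Existing Σw = 13 (2 + 4 + 6 + 1); existing moment 2·403 + 4·633 + 6·240 + 1·234 = 5012.
Set Σw·y/Σw = 447: (5012 + 789w) = 447·(13 + w).
So w = (447·13 − 5012)/(789 − 447) = 799/342 ≈ 2.34.

w ≈ 2.3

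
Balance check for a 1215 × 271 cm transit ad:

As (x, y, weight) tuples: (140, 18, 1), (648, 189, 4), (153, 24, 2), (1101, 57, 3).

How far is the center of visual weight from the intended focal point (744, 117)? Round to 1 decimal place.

Σw = 1 + 4 + 2 + 3 = 10.
x: (1·140 + 4·648 + 2·153 + 3·1101) / 10 = 6341 / 10 ≈ 634.10
y: (1·18 + 4·189 + 2·24 + 3·57) / 10 = 993 / 10 ≈ 99.30
Relative to (744, 117): Δ = (-109.90, -17.70); |Δ| = √(-109.90² + -17.70²) ≈ 111.32.

≈ 111.3 cm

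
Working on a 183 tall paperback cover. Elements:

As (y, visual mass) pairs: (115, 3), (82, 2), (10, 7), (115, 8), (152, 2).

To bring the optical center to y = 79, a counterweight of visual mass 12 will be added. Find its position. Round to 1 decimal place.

With the counterweight, Σw becomes 3 + 2 + 7 + 8 + 2 + 12 = 34.
Along y: (1803 + 12·y) / 34 = 79 (existing moment 3·115 + 2·82 + 7·10 + 8·115 + 2·152 = 1803) ⇒ y = (2686 − 1803) / 12 ≈ 73.58.

y ≈ 73.6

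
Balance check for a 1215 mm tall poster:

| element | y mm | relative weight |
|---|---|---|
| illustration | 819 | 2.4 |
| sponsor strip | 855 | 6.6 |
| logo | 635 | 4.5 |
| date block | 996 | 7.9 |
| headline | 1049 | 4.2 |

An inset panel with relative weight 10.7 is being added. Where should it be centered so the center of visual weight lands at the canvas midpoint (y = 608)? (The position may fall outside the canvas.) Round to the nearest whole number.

With the inset panel, Σw becomes 2.4 + 6.6 + 4.5 + 7.9 + 4.2 + 10.7 = 36.3.
y: need Σw·y = 36.3·608 = 22070.4. Existing = 2.4·819 + 6.6·855 + 4.5·635 + 7.9·996 + 4.2·1049 = 22740.3. Remainder -669.9 / 10.7 ≈ -62.61.

y ≈ -63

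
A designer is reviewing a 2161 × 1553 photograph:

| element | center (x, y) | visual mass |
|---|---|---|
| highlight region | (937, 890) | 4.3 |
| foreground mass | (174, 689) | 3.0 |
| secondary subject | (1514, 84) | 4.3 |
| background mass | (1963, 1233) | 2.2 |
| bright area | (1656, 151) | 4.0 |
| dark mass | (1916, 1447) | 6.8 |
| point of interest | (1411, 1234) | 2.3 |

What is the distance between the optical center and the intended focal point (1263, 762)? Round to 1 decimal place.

Σw = 4.3 + 3.0 + 4.3 + 2.2 + 4.0 + 6.8 + 2.3 = 26.9.
x: (4.3·937 + 3.0·174 + 4.3·1514 + 2.2·1963 + 4.0·1656 + 6.8·1916 + 2.3·1411) / 26.9 = 38278.0 / 26.9 ≈ 1422.97
y: (4.3·890 + 3.0·689 + 4.3·84 + 2.2·1233 + 4.0·151 + 6.8·1447 + 2.3·1234) / 26.9 = 22249.6 / 26.9 ≈ 827.12
Relative to (1263, 762): Δ = (159.97, 65.12); |Δ| = √(159.97² + 65.12²) ≈ 172.72.

≈ 172.7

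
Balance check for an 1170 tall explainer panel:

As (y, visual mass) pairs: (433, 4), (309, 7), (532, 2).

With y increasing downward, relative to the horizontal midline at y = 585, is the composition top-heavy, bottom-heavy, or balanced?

top-heavy

Total weight = 4 + 7 + 2 = 13.
y: (4·433 + 7·309 + 2·532) / 13 = 4959 / 13 ≈ 381.46
381.5 vs midline 585 → top-heavy.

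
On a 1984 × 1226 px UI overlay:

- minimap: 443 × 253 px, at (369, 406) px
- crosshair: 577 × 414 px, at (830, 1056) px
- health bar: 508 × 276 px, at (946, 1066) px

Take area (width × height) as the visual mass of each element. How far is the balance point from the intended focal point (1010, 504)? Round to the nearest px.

≈ 478 px

Areas: minimap 443·253 = 112079, crosshair 577·414 = 238878, health bar 508·276 = 140208. Total weight = 491165.
Σw·x = 112079·369 + 238878·830 + 140208·946 = 372262659, so x̄ = 372262659/491165 ≈ 757.92.
Σw·y = 112079·406 + 238878·1056 + 140208·1066 = 447220970, so ȳ = 447220970/491165 ≈ 910.53.
From (1010, 504): dx = -252.08, dy = 406.53, so the distance is √(dx²+dy²) ≈ 478.34.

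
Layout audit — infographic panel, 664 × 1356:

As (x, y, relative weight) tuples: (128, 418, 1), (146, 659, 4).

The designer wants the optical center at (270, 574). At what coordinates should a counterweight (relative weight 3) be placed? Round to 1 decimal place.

(482.7, 512.7)

After adding the counterweight, total weight = 1 + 4 + 3 = 8.
x: need Σw·x = 8·270 = 2160. Existing = 1·128 + 4·146 = 712. Remainder 1448 / 3 ≈ 482.67.
y: need Σw·y = 8·574 = 4592. Existing = 1·418 + 4·659 = 3054. Remainder 1538 / 3 ≈ 512.67.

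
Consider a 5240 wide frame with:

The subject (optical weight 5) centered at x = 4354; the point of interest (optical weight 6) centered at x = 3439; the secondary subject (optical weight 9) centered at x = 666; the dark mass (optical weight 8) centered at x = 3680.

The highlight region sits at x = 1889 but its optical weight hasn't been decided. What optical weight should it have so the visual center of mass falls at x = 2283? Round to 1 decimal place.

Known weights sum to 5 + 6 + 9 + 8 = 28; their moment is 5·4354 + 6·3439 + 9·666 + 8·3680 = 77838.
Balance at x = 2283 requires (77838 + w·1889) / (28 + w) = 2283.
So w = (2283·28 − 77838)/(1889 − 2283) = -13914/-394 ≈ 35.31.

w ≈ 35.3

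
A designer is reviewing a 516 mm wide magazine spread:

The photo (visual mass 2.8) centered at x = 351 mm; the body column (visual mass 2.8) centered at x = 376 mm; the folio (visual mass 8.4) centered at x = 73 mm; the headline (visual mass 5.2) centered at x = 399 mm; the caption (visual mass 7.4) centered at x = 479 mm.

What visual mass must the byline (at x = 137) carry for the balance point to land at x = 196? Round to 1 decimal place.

Known weights sum to 2.8 + 2.8 + 8.4 + 5.2 + 7.4 = 26.6; their moment is 2.8·351 + 2.8·376 + 8.4·73 + 5.2·399 + 7.4·479 = 8268.2.
For the centroid to hit 196: (8268.2 + w·137) / (26.6 + w) = 196.
So w = (196·26.6 − 8268.2)/(137 − 196) = -3054.6/-59 ≈ 51.77.

w ≈ 51.8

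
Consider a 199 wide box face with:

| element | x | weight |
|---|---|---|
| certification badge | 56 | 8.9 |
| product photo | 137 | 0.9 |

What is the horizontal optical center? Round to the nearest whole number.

x ≈ 63

Total weight = 8.9 + 0.9 = 9.8.
Σw·x = 8.9·56 + 0.9·137 = 621.7, so x̄ = 621.7/9.8 ≈ 63.44.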